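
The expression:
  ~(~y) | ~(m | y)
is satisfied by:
  {y: True, m: False}
  {m: False, y: False}
  {m: True, y: True}


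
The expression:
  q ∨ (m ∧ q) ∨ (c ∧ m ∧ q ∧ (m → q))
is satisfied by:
  {q: True}


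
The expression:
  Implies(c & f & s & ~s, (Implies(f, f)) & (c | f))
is always true.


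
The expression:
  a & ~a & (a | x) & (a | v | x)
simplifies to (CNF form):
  False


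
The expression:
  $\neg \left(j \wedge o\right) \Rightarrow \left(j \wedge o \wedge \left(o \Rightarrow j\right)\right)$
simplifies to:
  $j \wedge o$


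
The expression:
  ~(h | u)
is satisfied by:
  {u: False, h: False}


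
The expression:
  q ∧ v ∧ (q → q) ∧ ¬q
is never true.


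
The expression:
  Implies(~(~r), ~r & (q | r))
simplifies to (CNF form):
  ~r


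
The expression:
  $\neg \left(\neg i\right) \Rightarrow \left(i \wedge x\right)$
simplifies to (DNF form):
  $x \vee \neg i$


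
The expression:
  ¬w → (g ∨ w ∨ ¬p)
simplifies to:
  g ∨ w ∨ ¬p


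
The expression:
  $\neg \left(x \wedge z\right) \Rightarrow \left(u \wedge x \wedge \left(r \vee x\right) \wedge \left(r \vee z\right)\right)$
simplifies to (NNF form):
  $x \wedge \left(r \vee z\right) \wedge \left(u \vee z\right)$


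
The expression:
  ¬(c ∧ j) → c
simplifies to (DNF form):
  c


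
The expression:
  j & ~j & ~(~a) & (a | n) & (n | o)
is never true.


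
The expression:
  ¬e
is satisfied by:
  {e: False}


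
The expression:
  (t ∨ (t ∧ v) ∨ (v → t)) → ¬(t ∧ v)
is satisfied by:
  {v: False, t: False}
  {t: True, v: False}
  {v: True, t: False}


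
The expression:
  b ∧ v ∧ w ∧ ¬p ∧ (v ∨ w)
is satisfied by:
  {w: True, b: True, v: True, p: False}


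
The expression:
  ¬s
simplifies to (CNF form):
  ¬s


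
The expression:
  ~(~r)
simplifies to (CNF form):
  r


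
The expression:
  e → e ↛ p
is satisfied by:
  {p: False, e: False}
  {e: True, p: False}
  {p: True, e: False}


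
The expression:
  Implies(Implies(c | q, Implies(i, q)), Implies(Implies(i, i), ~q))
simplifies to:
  ~q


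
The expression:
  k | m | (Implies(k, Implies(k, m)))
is always true.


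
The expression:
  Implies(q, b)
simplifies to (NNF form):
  b | ~q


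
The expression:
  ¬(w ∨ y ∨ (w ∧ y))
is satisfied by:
  {y: False, w: False}


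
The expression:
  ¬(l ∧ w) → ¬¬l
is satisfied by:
  {l: True}


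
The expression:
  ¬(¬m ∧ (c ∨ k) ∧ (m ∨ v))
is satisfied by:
  {m: True, k: False, c: False, v: False}
  {m: True, c: True, k: False, v: False}
  {m: True, k: True, c: False, v: False}
  {m: True, c: True, k: True, v: False}
  {m: False, k: False, c: False, v: False}
  {c: True, m: False, k: False, v: False}
  {k: True, m: False, c: False, v: False}
  {c: True, k: True, m: False, v: False}
  {v: True, m: True, k: False, c: False}
  {v: True, c: True, m: True, k: False}
  {v: True, m: True, k: True, c: False}
  {v: True, c: True, m: True, k: True}
  {v: True, m: False, k: False, c: False}


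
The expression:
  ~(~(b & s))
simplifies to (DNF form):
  b & s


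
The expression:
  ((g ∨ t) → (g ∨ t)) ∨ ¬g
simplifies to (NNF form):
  True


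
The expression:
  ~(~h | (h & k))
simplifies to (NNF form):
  h & ~k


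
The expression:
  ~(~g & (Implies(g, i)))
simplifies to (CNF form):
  g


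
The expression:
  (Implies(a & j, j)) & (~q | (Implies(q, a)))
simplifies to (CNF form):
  a | ~q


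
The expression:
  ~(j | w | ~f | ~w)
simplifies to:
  False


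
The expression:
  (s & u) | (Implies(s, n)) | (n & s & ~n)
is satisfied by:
  {n: True, u: True, s: False}
  {n: True, s: False, u: False}
  {u: True, s: False, n: False}
  {u: False, s: False, n: False}
  {n: True, u: True, s: True}
  {n: True, s: True, u: False}
  {u: True, s: True, n: False}


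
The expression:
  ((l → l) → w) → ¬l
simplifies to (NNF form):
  ¬l ∨ ¬w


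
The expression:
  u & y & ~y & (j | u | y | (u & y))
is never true.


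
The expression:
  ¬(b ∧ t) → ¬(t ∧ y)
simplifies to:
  b ∨ ¬t ∨ ¬y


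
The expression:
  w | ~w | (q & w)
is always true.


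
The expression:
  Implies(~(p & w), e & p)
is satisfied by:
  {p: True, e: True, w: True}
  {p: True, e: True, w: False}
  {p: True, w: True, e: False}


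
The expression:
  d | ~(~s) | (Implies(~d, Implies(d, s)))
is always true.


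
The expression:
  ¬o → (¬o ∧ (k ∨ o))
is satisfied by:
  {k: True, o: True}
  {k: True, o: False}
  {o: True, k: False}


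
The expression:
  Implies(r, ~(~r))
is always true.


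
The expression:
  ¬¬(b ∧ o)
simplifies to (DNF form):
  b ∧ o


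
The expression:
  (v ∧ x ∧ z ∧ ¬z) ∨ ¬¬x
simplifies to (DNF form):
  x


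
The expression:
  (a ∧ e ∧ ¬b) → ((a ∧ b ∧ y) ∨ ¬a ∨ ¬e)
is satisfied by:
  {b: True, e: False, a: False}
  {e: False, a: False, b: False}
  {b: True, a: True, e: False}
  {a: True, e: False, b: False}
  {b: True, e: True, a: False}
  {e: True, b: False, a: False}
  {b: True, a: True, e: True}


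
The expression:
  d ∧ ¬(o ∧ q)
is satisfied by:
  {d: True, o: False, q: False}
  {d: True, q: True, o: False}
  {d: True, o: True, q: False}


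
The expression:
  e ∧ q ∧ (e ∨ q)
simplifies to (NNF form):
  e ∧ q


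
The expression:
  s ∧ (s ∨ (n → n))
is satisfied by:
  {s: True}


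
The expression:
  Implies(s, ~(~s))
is always true.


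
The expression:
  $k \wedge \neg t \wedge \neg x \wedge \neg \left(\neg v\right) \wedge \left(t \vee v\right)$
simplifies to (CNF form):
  $k \wedge v \wedge \neg t \wedge \neg x$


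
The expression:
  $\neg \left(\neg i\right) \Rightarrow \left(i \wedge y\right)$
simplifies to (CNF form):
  $y \vee \neg i$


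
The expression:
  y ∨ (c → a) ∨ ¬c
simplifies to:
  a ∨ y ∨ ¬c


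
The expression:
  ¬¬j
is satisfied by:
  {j: True}


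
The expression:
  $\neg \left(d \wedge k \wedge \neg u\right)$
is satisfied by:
  {u: True, k: False, d: False}
  {k: False, d: False, u: False}
  {d: True, u: True, k: False}
  {d: True, k: False, u: False}
  {u: True, k: True, d: False}
  {k: True, u: False, d: False}
  {d: True, k: True, u: True}


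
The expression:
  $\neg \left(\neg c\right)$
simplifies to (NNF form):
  $c$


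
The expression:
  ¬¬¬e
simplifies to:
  ¬e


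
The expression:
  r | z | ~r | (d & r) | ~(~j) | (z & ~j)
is always true.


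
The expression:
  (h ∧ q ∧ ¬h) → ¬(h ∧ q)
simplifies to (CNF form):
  True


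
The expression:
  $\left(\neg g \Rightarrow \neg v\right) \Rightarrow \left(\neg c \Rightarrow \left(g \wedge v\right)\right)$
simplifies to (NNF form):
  $c \vee v$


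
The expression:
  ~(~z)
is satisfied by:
  {z: True}


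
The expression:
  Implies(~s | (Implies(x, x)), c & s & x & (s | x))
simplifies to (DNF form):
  c & s & x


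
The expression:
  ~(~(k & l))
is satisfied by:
  {k: True, l: True}


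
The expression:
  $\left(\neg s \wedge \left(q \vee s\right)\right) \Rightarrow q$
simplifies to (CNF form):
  $\text{True}$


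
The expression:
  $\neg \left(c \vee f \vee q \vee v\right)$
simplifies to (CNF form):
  $\neg c \wedge \neg f \wedge \neg q \wedge \neg v$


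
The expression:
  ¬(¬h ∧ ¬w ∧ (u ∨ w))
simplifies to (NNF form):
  h ∨ w ∨ ¬u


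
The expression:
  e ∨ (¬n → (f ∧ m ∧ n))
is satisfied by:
  {n: True, e: True}
  {n: True, e: False}
  {e: True, n: False}


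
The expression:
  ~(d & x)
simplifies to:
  ~d | ~x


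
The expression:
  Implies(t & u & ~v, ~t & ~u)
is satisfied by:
  {v: True, u: False, t: False}
  {u: False, t: False, v: False}
  {v: True, t: True, u: False}
  {t: True, u: False, v: False}
  {v: True, u: True, t: False}
  {u: True, v: False, t: False}
  {v: True, t: True, u: True}


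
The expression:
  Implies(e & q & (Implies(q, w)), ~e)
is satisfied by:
  {w: False, e: False, q: False}
  {q: True, w: False, e: False}
  {e: True, w: False, q: False}
  {q: True, e: True, w: False}
  {w: True, q: False, e: False}
  {q: True, w: True, e: False}
  {e: True, w: True, q: False}


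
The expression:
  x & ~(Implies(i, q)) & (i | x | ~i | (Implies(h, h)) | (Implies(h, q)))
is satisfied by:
  {i: True, x: True, q: False}


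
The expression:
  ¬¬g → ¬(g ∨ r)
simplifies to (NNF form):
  ¬g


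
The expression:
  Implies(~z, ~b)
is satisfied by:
  {z: True, b: False}
  {b: False, z: False}
  {b: True, z: True}


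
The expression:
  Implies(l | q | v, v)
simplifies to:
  v | (~l & ~q)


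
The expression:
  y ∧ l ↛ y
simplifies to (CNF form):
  False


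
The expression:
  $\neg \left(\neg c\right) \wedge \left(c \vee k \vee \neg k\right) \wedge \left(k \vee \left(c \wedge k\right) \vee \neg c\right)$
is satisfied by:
  {c: True, k: True}


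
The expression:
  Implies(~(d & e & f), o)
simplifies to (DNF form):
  o | (d & e & f)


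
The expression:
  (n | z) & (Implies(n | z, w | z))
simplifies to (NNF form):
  z | (n & w)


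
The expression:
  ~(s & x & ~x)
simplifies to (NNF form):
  True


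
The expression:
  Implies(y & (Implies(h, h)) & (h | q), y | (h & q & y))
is always true.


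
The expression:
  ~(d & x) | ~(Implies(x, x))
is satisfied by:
  {d: False, x: False}
  {x: True, d: False}
  {d: True, x: False}


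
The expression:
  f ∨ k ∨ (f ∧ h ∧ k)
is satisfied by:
  {k: True, f: True}
  {k: True, f: False}
  {f: True, k: False}


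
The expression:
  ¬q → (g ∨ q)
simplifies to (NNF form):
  g ∨ q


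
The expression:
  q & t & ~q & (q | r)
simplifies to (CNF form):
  False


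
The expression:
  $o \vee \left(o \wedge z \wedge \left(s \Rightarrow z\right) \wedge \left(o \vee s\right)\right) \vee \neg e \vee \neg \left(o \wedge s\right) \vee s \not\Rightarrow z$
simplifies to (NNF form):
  $\text{True}$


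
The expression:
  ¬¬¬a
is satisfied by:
  {a: False}


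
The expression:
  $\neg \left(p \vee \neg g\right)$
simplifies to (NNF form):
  $g \wedge \neg p$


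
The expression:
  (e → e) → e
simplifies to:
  e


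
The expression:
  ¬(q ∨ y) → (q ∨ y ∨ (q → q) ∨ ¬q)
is always true.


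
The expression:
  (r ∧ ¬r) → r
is always true.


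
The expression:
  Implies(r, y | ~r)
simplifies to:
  y | ~r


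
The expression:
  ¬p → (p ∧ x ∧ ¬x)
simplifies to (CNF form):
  p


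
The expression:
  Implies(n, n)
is always true.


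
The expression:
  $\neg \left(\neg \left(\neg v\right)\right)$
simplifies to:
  $\neg v$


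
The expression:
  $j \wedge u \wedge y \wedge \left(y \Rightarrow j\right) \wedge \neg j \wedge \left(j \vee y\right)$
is never true.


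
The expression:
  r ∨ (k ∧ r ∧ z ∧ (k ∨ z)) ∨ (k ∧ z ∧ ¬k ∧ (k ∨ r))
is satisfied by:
  {r: True}


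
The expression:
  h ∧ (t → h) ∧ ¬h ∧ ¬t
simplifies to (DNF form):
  False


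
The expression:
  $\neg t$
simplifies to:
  $\neg t$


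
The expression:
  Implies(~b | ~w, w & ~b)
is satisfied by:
  {w: True}


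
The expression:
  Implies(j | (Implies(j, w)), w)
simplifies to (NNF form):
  w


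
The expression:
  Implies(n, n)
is always true.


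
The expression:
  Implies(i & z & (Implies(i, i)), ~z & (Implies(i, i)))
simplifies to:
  ~i | ~z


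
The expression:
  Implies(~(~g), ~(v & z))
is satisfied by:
  {g: False, v: False, z: False}
  {z: True, g: False, v: False}
  {v: True, g: False, z: False}
  {z: True, v: True, g: False}
  {g: True, z: False, v: False}
  {z: True, g: True, v: False}
  {v: True, g: True, z: False}


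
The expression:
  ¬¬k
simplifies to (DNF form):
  k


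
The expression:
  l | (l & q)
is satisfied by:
  {l: True}


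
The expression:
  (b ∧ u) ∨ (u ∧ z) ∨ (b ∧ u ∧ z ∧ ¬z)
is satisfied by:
  {b: True, z: True, u: True}
  {b: True, u: True, z: False}
  {z: True, u: True, b: False}


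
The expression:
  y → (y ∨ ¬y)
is always true.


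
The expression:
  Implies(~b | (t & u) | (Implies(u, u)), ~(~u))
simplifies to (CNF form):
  u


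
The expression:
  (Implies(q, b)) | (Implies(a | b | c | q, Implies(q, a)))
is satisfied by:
  {a: True, b: True, q: False}
  {a: True, q: False, b: False}
  {b: True, q: False, a: False}
  {b: False, q: False, a: False}
  {a: True, b: True, q: True}
  {a: True, q: True, b: False}
  {b: True, q: True, a: False}


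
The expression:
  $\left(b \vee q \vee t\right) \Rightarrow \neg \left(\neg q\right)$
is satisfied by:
  {q: True, b: False, t: False}
  {q: True, t: True, b: False}
  {q: True, b: True, t: False}
  {q: True, t: True, b: True}
  {t: False, b: False, q: False}


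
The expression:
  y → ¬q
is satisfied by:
  {q: False, y: False}
  {y: True, q: False}
  {q: True, y: False}


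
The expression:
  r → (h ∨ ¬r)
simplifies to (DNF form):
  h ∨ ¬r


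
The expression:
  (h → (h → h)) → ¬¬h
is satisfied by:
  {h: True}


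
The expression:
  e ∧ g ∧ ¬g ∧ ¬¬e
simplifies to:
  False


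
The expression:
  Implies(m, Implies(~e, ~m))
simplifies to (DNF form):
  e | ~m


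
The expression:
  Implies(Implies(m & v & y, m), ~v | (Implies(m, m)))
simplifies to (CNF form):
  True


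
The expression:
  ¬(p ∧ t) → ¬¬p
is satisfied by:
  {p: True}


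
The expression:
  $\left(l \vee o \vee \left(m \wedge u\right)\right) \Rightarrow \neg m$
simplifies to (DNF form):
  $\left(\neg l \wedge \neg o \wedge \neg u\right) \vee \neg m$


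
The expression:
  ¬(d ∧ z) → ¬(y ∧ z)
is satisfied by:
  {d: True, z: False, y: False}
  {z: False, y: False, d: False}
  {y: True, d: True, z: False}
  {y: True, z: False, d: False}
  {d: True, z: True, y: False}
  {z: True, d: False, y: False}
  {y: True, z: True, d: True}


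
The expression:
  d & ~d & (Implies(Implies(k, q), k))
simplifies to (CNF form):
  False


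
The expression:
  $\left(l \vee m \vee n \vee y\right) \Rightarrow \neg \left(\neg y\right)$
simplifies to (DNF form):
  $y \vee \left(\neg l \wedge \neg m \wedge \neg n\right)$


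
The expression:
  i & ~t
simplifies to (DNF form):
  i & ~t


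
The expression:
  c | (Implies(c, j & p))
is always true.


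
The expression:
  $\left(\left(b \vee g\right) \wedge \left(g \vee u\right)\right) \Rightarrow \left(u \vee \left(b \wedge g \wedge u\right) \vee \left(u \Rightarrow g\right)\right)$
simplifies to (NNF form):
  $\text{True}$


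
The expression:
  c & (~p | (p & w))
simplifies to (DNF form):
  (c & w) | (c & ~p)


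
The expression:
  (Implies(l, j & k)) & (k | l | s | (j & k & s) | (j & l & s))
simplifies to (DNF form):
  (j & k) | (k & ~l) | (s & ~l)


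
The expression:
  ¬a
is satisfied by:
  {a: False}


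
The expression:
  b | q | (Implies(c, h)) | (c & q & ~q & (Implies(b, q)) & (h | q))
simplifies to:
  b | h | q | ~c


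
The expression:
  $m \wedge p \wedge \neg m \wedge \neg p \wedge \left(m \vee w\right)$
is never true.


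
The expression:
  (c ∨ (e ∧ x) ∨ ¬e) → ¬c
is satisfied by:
  {c: False}


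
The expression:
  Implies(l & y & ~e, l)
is always true.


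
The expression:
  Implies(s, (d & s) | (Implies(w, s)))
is always true.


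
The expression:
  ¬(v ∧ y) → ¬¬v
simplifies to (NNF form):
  v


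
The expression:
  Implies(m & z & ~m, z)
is always true.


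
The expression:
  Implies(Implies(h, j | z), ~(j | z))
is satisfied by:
  {z: False, j: False}


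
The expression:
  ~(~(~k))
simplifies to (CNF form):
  ~k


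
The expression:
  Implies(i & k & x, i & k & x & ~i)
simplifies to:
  ~i | ~k | ~x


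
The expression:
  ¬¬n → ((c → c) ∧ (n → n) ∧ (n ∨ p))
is always true.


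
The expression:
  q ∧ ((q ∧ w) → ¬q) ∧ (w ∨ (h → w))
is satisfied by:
  {q: True, w: False, h: False}


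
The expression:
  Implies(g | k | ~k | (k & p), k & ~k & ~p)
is never true.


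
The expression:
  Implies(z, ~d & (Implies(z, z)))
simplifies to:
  ~d | ~z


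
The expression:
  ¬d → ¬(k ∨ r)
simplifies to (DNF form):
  d ∨ (¬k ∧ ¬r)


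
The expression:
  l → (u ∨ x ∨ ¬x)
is always true.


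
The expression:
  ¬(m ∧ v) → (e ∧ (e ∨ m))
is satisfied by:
  {v: True, e: True, m: True}
  {v: True, e: True, m: False}
  {e: True, m: True, v: False}
  {e: True, m: False, v: False}
  {v: True, m: True, e: False}


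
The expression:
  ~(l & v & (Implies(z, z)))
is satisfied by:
  {l: False, v: False}
  {v: True, l: False}
  {l: True, v: False}


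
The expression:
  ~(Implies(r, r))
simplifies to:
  False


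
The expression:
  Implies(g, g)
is always true.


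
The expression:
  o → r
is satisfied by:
  {r: True, o: False}
  {o: False, r: False}
  {o: True, r: True}


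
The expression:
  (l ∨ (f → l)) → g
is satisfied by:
  {g: True, f: True, l: False}
  {g: True, f: False, l: False}
  {g: True, l: True, f: True}
  {g: True, l: True, f: False}
  {f: True, l: False, g: False}


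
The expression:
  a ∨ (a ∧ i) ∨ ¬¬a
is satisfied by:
  {a: True}


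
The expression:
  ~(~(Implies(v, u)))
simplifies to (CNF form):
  u | ~v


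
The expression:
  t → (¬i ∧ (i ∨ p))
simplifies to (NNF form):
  (p ∧ ¬i) ∨ ¬t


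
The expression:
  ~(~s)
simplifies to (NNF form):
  s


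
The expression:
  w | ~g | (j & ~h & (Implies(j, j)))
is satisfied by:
  {w: True, j: True, h: False, g: False}
  {w: True, h: False, j: False, g: False}
  {w: True, j: True, h: True, g: False}
  {w: True, h: True, j: False, g: False}
  {j: True, w: False, h: False, g: False}
  {w: False, h: False, j: False, g: False}
  {j: True, h: True, w: False, g: False}
  {h: True, w: False, j: False, g: False}
  {g: True, j: True, w: True, h: False}
  {g: True, w: True, h: False, j: False}
  {g: True, j: True, w: True, h: True}
  {g: True, w: True, h: True, j: False}
  {g: True, j: True, w: False, h: False}


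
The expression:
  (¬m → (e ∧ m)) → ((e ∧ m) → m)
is always true.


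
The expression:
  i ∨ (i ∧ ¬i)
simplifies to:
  i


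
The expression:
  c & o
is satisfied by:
  {c: True, o: True}


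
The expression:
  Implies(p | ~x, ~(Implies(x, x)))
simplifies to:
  x & ~p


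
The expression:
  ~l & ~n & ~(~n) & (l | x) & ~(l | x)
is never true.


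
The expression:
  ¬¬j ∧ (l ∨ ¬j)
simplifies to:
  j ∧ l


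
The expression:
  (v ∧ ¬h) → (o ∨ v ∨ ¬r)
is always true.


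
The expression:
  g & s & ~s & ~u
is never true.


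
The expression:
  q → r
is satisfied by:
  {r: True, q: False}
  {q: False, r: False}
  {q: True, r: True}


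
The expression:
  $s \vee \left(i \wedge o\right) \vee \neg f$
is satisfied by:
  {i: True, s: True, o: True, f: False}
  {i: True, s: True, o: False, f: False}
  {s: True, o: True, f: False, i: False}
  {s: True, o: False, f: False, i: False}
  {i: True, o: True, f: False, s: False}
  {i: True, o: False, f: False, s: False}
  {o: True, i: False, f: False, s: False}
  {o: False, i: False, f: False, s: False}
  {i: True, s: True, f: True, o: True}
  {i: True, s: True, f: True, o: False}
  {s: True, f: True, o: True, i: False}
  {s: True, f: True, o: False, i: False}
  {i: True, f: True, o: True, s: False}


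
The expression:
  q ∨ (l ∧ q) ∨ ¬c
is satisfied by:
  {q: True, c: False}
  {c: False, q: False}
  {c: True, q: True}


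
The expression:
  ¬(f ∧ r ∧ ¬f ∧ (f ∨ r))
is always true.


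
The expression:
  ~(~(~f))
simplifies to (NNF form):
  ~f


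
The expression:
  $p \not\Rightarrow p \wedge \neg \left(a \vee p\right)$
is never true.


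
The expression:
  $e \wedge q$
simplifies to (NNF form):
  $e \wedge q$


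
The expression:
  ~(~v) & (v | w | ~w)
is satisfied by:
  {v: True}


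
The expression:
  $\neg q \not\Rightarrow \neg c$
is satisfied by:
  {c: True, q: False}


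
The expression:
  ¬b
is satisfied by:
  {b: False}


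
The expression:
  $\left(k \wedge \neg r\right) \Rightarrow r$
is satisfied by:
  {r: True, k: False}
  {k: False, r: False}
  {k: True, r: True}


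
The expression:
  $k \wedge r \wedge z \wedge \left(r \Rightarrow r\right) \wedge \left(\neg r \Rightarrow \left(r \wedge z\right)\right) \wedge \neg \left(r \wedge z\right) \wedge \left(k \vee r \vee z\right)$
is never true.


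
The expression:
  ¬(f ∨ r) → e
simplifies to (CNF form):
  e ∨ f ∨ r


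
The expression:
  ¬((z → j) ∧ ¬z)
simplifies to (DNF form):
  z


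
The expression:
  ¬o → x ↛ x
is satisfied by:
  {o: True}


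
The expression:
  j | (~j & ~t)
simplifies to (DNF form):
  j | ~t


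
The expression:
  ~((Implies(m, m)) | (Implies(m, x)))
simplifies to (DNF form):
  False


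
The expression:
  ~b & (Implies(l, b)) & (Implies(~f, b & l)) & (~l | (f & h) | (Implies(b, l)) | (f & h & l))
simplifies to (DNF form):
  f & ~b & ~l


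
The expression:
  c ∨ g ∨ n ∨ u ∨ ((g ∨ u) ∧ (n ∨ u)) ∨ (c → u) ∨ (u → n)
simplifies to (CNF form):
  True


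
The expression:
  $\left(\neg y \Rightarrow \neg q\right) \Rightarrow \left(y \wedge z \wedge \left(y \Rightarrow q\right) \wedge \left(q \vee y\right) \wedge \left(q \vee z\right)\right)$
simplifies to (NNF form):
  $q \wedge \left(z \vee \neg y\right)$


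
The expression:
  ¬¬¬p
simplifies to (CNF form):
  ¬p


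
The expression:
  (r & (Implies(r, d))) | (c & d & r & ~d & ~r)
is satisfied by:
  {r: True, d: True}


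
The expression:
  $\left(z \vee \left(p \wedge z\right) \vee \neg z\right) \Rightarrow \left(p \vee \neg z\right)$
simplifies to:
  $p \vee \neg z$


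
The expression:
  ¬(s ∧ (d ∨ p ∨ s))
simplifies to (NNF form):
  ¬s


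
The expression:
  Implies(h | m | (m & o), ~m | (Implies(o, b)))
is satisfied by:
  {b: True, m: False, o: False}
  {m: False, o: False, b: False}
  {b: True, o: True, m: False}
  {o: True, m: False, b: False}
  {b: True, m: True, o: False}
  {m: True, b: False, o: False}
  {b: True, o: True, m: True}


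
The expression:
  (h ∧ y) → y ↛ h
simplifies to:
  ¬h ∨ ¬y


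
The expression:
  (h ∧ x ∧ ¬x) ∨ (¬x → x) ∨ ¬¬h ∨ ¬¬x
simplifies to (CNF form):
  h ∨ x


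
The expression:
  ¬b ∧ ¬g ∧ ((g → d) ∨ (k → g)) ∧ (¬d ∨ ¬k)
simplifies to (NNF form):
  ¬b ∧ ¬g ∧ (¬d ∨ ¬k)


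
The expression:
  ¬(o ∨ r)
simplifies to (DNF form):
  ¬o ∧ ¬r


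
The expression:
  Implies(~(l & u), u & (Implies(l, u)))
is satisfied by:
  {u: True}


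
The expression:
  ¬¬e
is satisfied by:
  {e: True}


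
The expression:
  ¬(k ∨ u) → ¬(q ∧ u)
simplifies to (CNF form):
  True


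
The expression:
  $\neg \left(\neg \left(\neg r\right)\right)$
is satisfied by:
  {r: False}


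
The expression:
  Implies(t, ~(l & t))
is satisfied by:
  {l: False, t: False}
  {t: True, l: False}
  {l: True, t: False}


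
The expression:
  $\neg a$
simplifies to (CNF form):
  $\neg a$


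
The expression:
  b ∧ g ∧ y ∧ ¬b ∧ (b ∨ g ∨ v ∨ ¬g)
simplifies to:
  False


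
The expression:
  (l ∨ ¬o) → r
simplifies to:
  r ∨ (o ∧ ¬l)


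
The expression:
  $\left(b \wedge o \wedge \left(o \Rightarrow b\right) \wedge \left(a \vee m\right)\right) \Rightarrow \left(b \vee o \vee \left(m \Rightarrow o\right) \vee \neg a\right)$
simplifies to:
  $\text{True}$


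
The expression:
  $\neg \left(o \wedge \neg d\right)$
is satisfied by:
  {d: True, o: False}
  {o: False, d: False}
  {o: True, d: True}


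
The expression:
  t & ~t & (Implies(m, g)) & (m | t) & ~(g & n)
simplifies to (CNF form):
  False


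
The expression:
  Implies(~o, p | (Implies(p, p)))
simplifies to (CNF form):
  True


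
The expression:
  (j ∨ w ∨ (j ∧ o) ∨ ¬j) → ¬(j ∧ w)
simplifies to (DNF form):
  ¬j ∨ ¬w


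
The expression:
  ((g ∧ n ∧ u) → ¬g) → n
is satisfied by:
  {n: True}


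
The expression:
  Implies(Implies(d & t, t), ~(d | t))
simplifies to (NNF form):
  ~d & ~t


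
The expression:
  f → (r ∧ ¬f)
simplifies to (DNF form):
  ¬f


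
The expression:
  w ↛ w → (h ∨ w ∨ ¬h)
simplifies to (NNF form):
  True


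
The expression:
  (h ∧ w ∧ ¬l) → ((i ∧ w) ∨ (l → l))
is always true.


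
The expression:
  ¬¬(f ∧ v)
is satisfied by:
  {f: True, v: True}


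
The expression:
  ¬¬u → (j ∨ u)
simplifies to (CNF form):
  True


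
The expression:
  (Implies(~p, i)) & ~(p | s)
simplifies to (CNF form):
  i & ~p & ~s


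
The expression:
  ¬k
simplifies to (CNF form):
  ¬k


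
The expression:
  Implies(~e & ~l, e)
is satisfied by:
  {l: True, e: True}
  {l: True, e: False}
  {e: True, l: False}


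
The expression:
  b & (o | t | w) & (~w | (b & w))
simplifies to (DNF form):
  (b & o) | (b & t) | (b & w)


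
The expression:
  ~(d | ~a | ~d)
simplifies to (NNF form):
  False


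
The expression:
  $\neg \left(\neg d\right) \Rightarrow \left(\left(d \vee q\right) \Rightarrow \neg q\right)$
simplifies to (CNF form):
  $\neg d \vee \neg q$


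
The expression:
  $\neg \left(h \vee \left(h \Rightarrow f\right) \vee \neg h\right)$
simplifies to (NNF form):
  $\text{False}$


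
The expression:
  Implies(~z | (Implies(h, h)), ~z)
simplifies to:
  ~z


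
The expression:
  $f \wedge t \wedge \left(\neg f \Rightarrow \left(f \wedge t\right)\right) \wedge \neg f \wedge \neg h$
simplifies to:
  $\text{False}$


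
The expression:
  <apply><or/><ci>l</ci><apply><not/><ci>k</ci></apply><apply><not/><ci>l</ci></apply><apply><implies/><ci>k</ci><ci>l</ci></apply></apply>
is always true.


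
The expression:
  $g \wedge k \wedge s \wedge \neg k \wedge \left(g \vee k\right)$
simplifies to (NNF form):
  $\text{False}$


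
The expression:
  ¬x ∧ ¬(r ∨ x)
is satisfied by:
  {x: False, r: False}


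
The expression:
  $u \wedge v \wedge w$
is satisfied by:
  {u: True, w: True, v: True}


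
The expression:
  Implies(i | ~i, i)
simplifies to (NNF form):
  i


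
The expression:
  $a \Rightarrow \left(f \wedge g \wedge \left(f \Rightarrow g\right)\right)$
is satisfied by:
  {f: True, g: True, a: False}
  {f: True, g: False, a: False}
  {g: True, f: False, a: False}
  {f: False, g: False, a: False}
  {a: True, f: True, g: True}


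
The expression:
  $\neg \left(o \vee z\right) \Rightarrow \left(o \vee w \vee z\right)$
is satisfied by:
  {o: True, z: True, w: True}
  {o: True, z: True, w: False}
  {o: True, w: True, z: False}
  {o: True, w: False, z: False}
  {z: True, w: True, o: False}
  {z: True, w: False, o: False}
  {w: True, z: False, o: False}


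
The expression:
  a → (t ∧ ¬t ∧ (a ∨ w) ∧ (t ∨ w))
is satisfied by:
  {a: False}


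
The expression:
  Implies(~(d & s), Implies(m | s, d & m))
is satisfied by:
  {d: True, s: False, m: False}
  {d: True, m: True, s: False}
  {d: True, s: True, m: False}
  {d: True, m: True, s: True}
  {m: False, s: False, d: False}


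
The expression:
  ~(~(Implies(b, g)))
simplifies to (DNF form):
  g | ~b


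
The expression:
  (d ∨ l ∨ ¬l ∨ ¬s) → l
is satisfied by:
  {l: True}


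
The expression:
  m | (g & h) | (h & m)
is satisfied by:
  {m: True, g: True, h: True}
  {m: True, g: True, h: False}
  {m: True, h: True, g: False}
  {m: True, h: False, g: False}
  {g: True, h: True, m: False}


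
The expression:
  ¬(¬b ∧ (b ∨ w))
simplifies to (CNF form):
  b ∨ ¬w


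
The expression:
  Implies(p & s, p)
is always true.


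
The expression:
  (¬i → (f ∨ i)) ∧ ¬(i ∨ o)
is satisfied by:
  {f: True, i: False, o: False}


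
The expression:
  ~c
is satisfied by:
  {c: False}


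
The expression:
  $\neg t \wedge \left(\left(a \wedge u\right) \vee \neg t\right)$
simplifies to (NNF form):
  $\neg t$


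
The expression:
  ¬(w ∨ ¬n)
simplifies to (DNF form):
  n ∧ ¬w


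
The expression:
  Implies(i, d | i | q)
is always true.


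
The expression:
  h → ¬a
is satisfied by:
  {h: False, a: False}
  {a: True, h: False}
  {h: True, a: False}


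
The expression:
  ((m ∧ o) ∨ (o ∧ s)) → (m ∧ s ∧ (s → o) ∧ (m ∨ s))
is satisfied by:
  {s: False, o: False, m: False}
  {m: True, s: False, o: False}
  {s: True, m: False, o: False}
  {m: True, s: True, o: False}
  {o: True, m: False, s: False}
  {m: True, o: True, s: True}


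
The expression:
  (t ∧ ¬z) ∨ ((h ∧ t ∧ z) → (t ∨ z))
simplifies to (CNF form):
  True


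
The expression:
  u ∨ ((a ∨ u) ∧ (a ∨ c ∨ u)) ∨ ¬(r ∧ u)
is always true.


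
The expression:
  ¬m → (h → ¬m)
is always true.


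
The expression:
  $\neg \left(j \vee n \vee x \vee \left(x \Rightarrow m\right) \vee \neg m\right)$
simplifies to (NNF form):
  $\text{False}$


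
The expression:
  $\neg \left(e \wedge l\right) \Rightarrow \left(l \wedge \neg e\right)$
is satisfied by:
  {l: True}


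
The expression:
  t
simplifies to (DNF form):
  t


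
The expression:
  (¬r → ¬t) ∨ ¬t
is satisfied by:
  {r: True, t: False}
  {t: False, r: False}
  {t: True, r: True}


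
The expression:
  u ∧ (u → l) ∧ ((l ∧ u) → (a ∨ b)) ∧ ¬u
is never true.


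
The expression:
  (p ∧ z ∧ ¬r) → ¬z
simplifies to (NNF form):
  r ∨ ¬p ∨ ¬z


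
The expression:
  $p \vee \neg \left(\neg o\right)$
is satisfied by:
  {o: True, p: True}
  {o: True, p: False}
  {p: True, o: False}


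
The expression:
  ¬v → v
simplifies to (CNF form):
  v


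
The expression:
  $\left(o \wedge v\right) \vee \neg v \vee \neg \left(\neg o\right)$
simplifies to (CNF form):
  $o \vee \neg v$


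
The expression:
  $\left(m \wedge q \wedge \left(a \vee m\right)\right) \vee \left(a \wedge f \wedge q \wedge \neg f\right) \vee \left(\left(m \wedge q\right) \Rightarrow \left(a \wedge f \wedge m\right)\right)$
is always true.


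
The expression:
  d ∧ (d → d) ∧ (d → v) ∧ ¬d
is never true.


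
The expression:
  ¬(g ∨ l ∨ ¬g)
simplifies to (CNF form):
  False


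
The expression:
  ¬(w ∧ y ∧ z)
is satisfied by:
  {w: False, z: False, y: False}
  {y: True, w: False, z: False}
  {z: True, w: False, y: False}
  {y: True, z: True, w: False}
  {w: True, y: False, z: False}
  {y: True, w: True, z: False}
  {z: True, w: True, y: False}


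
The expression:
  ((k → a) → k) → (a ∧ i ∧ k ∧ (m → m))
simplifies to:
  (a ∧ i) ∨ ¬k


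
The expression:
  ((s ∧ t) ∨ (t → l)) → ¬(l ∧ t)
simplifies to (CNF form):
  ¬l ∨ ¬t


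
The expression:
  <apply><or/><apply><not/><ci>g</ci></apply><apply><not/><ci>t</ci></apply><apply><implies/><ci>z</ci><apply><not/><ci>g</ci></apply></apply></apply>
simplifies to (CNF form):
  <apply><or/><apply><not/><ci>g</ci></apply><apply><not/><ci>t</ci></apply><apply><not/><ci>z</ci></apply></apply>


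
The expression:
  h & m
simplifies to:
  h & m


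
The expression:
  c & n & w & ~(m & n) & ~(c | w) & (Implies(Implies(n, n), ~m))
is never true.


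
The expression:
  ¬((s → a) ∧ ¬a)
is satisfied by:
  {a: True, s: True}
  {a: True, s: False}
  {s: True, a: False}


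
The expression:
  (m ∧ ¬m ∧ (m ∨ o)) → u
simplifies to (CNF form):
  True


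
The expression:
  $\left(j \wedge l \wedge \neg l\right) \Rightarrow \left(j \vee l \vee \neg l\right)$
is always true.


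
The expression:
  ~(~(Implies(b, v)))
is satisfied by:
  {v: True, b: False}
  {b: False, v: False}
  {b: True, v: True}


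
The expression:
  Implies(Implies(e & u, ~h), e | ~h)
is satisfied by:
  {e: True, h: False}
  {h: False, e: False}
  {h: True, e: True}


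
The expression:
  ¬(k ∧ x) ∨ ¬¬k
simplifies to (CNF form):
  True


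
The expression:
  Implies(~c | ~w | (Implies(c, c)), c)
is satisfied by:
  {c: True}


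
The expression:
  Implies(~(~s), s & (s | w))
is always true.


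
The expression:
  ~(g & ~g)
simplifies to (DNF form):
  True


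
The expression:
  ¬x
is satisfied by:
  {x: False}


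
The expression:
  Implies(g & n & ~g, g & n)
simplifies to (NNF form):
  True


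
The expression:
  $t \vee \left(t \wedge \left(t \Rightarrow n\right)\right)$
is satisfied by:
  {t: True}


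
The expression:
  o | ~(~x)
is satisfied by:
  {x: True, o: True}
  {x: True, o: False}
  {o: True, x: False}


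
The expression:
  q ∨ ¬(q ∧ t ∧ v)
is always true.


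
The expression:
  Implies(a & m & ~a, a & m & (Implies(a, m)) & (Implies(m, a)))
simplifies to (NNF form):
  True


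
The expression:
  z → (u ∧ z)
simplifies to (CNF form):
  u ∨ ¬z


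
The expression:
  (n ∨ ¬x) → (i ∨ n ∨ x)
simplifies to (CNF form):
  i ∨ n ∨ x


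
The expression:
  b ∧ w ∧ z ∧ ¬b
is never true.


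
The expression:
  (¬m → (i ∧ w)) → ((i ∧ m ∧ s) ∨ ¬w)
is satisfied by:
  {s: True, m: False, w: False, i: False}
  {s: False, m: False, w: False, i: False}
  {i: True, s: True, m: False, w: False}
  {i: True, s: False, m: False, w: False}
  {s: True, m: True, i: False, w: False}
  {m: True, i: False, w: False, s: False}
  {i: True, s: True, m: True, w: False}
  {i: True, m: True, s: False, w: False}
  {s: True, w: True, i: False, m: False}
  {w: True, i: False, m: False, s: False}
  {i: True, s: True, w: True, m: True}


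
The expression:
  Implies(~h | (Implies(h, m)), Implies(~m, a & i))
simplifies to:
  h | m | (a & i)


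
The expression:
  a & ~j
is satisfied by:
  {a: True, j: False}


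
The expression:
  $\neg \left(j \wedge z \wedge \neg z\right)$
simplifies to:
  $\text{True}$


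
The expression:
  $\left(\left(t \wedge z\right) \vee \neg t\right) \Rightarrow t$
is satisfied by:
  {t: True}


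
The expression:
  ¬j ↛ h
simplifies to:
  h ∨ ¬j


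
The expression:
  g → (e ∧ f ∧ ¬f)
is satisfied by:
  {g: False}


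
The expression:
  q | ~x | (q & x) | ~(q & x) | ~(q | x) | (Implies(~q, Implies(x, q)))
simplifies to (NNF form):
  True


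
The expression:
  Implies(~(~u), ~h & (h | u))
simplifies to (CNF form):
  ~h | ~u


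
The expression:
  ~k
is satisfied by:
  {k: False}


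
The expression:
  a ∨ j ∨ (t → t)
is always true.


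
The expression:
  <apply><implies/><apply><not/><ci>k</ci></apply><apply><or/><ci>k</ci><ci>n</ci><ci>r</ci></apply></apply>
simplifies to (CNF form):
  <apply><or/><ci>k</ci><ci>n</ci><ci>r</ci></apply>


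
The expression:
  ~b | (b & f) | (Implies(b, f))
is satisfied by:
  {f: True, b: False}
  {b: False, f: False}
  {b: True, f: True}


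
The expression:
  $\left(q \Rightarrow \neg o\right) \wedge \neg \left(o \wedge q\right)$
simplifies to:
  $\neg o \vee \neg q$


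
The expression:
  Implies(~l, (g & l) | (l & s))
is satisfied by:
  {l: True}


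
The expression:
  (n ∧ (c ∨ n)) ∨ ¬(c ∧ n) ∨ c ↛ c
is always true.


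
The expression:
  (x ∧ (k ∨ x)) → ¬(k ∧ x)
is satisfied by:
  {k: False, x: False}
  {x: True, k: False}
  {k: True, x: False}


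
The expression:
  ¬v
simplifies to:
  ¬v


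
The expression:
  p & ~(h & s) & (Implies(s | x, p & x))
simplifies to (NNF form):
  p & (x | ~s) & (~h | ~s)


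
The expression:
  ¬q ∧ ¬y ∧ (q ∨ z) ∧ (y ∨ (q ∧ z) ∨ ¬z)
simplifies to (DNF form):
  False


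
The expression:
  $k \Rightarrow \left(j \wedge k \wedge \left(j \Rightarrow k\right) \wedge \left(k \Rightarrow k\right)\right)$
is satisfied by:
  {j: True, k: False}
  {k: False, j: False}
  {k: True, j: True}


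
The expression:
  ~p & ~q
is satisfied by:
  {q: False, p: False}


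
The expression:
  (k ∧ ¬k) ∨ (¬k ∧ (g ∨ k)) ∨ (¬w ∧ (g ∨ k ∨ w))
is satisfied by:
  {g: True, w: False, k: False}
  {k: True, g: True, w: False}
  {k: True, g: False, w: False}
  {w: True, g: True, k: False}


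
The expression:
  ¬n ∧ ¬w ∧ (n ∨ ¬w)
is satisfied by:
  {n: False, w: False}


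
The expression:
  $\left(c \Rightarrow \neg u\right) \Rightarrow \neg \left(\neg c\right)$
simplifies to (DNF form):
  $c$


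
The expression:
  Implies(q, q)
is always true.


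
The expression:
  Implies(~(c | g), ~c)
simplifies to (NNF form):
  True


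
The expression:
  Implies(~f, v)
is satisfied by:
  {v: True, f: True}
  {v: True, f: False}
  {f: True, v: False}


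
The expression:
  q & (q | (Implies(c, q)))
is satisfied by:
  {q: True}


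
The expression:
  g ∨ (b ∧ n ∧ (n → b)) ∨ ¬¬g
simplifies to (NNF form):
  g ∨ (b ∧ n)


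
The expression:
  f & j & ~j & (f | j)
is never true.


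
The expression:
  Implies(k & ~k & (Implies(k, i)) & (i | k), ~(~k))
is always true.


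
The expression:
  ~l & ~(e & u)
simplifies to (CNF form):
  ~l & (~e | ~u)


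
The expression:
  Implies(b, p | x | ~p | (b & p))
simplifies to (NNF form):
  True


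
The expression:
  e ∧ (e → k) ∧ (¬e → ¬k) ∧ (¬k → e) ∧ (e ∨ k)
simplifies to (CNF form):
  e ∧ k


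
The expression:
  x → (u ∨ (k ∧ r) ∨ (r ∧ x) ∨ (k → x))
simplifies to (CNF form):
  True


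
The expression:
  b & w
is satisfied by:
  {w: True, b: True}


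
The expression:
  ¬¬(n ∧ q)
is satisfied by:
  {q: True, n: True}


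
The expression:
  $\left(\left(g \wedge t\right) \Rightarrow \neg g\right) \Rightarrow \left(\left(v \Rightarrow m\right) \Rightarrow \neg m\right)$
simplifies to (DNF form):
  $\left(g \wedge t\right) \vee \neg m$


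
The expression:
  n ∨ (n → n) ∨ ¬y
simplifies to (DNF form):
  True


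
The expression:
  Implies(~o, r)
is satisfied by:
  {r: True, o: True}
  {r: True, o: False}
  {o: True, r: False}


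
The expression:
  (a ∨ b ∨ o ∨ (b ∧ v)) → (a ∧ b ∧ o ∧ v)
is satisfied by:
  {v: True, b: False, o: False, a: False}
  {v: False, b: False, o: False, a: False}
  {a: True, o: True, b: True, v: True}
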